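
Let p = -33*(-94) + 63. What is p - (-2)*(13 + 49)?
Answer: 3289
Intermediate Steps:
p = 3165 (p = 3102 + 63 = 3165)
p - (-2)*(13 + 49) = 3165 - (-2)*(13 + 49) = 3165 - (-2)*62 = 3165 - 1*(-124) = 3165 + 124 = 3289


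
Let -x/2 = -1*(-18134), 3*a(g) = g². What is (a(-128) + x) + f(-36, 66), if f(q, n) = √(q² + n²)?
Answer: -92420/3 + 6*√157 ≈ -30732.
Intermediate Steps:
f(q, n) = √(n² + q²)
a(g) = g²/3
x = -36268 (x = -(-2)*(-18134) = -2*18134 = -36268)
(a(-128) + x) + f(-36, 66) = ((⅓)*(-128)² - 36268) + √(66² + (-36)²) = ((⅓)*16384 - 36268) + √(4356 + 1296) = (16384/3 - 36268) + √5652 = -92420/3 + 6*√157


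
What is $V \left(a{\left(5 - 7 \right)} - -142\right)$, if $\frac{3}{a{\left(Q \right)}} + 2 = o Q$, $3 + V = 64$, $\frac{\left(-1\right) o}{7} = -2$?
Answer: $\frac{86559}{10} \approx 8655.9$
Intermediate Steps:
$o = 14$ ($o = \left(-7\right) \left(-2\right) = 14$)
$V = 61$ ($V = -3 + 64 = 61$)
$a{\left(Q \right)} = \frac{3}{-2 + 14 Q}$
$V \left(a{\left(5 - 7 \right)} - -142\right) = 61 \left(\frac{3}{2 \left(-1 + 7 \left(5 - 7\right)\right)} - -142\right) = 61 \left(\frac{3}{2 \left(-1 + 7 \left(-2\right)\right)} + 142\right) = 61 \left(\frac{3}{2 \left(-1 - 14\right)} + 142\right) = 61 \left(\frac{3}{2 \left(-15\right)} + 142\right) = 61 \left(\frac{3}{2} \left(- \frac{1}{15}\right) + 142\right) = 61 \left(- \frac{1}{10} + 142\right) = 61 \cdot \frac{1419}{10} = \frac{86559}{10}$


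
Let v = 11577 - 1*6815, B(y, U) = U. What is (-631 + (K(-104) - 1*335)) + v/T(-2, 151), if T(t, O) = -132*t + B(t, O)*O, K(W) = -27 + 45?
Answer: -21860858/23065 ≈ -947.79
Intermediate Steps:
K(W) = 18
T(t, O) = O**2 - 132*t (T(t, O) = -132*t + O*O = -132*t + O**2 = O**2 - 132*t)
v = 4762 (v = 11577 - 6815 = 4762)
(-631 + (K(-104) - 1*335)) + v/T(-2, 151) = (-631 + (18 - 1*335)) + 4762/(151**2 - 132*(-2)) = (-631 + (18 - 335)) + 4762/(22801 + 264) = (-631 - 317) + 4762/23065 = -948 + 4762*(1/23065) = -948 + 4762/23065 = -21860858/23065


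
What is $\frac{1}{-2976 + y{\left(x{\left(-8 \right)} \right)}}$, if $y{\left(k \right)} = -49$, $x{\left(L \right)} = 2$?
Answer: $- \frac{1}{3025} \approx -0.00033058$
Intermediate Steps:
$\frac{1}{-2976 + y{\left(x{\left(-8 \right)} \right)}} = \frac{1}{-2976 - 49} = \frac{1}{-3025} = - \frac{1}{3025}$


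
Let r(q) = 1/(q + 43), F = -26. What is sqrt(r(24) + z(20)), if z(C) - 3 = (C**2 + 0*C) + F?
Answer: 2*sqrt(423105)/67 ≈ 19.417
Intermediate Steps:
z(C) = -23 + C**2 (z(C) = 3 + ((C**2 + 0*C) - 26) = 3 + ((C**2 + 0) - 26) = 3 + (C**2 - 26) = 3 + (-26 + C**2) = -23 + C**2)
r(q) = 1/(43 + q)
sqrt(r(24) + z(20)) = sqrt(1/(43 + 24) + (-23 + 20**2)) = sqrt(1/67 + (-23 + 400)) = sqrt(1/67 + 377) = sqrt(25260/67) = 2*sqrt(423105)/67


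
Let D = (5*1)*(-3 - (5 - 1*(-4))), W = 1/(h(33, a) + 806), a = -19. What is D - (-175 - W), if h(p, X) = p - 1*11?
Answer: 95221/828 ≈ 115.00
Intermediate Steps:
h(p, X) = -11 + p (h(p, X) = p - 11 = -11 + p)
W = 1/828 (W = 1/((-11 + 33) + 806) = 1/(22 + 806) = 1/828 ≈ 0.0012077)
D = -60 (D = 5*(-3 - (5 + 4)) = 5*(-3 - 1*9) = 5*(-3 - 9) = 5*(-12) = -60)
D - (-175 - W) = -60 - (-175 - 1*1/828) = -60 - (-175 - 1/828) = -60 - 1*(-144901/828) = -60 + 144901/828 = 95221/828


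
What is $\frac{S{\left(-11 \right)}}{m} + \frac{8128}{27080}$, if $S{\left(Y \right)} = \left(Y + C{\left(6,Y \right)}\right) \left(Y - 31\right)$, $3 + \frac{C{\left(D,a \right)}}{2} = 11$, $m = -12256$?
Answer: $\frac{6581473}{20743280} \approx 0.31728$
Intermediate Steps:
$C{\left(D,a \right)} = 16$ ($C{\left(D,a \right)} = -6 + 2 \cdot 11 = -6 + 22 = 16$)
$S{\left(Y \right)} = \left(-31 + Y\right) \left(16 + Y\right)$ ($S{\left(Y \right)} = \left(Y + 16\right) \left(Y - 31\right) = \left(16 + Y\right) \left(-31 + Y\right) = \left(-31 + Y\right) \left(16 + Y\right)$)
$\frac{S{\left(-11 \right)}}{m} + \frac{8128}{27080} = \frac{-496 + \left(-11\right)^{2} - -165}{-12256} + \frac{8128}{27080} = \left(-496 + 121 + 165\right) \left(- \frac{1}{12256}\right) + 8128 \cdot \frac{1}{27080} = \left(-210\right) \left(- \frac{1}{12256}\right) + \frac{1016}{3385} = \frac{105}{6128} + \frac{1016}{3385} = \frac{6581473}{20743280}$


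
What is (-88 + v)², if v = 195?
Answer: 11449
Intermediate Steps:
(-88 + v)² = (-88 + 195)² = 107² = 11449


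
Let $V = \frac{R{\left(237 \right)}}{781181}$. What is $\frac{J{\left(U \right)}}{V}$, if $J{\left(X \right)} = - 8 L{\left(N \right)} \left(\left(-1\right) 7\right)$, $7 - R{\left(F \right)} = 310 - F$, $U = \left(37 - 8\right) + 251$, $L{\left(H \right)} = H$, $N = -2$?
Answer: $\frac{43746136}{33} \approx 1.3256 \cdot 10^{6}$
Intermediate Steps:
$U = 280$ ($U = 29 + 251 = 280$)
$R{\left(F \right)} = -303 + F$ ($R{\left(F \right)} = 7 - \left(310 - F\right) = 7 + \left(-310 + F\right) = -303 + F$)
$V = - \frac{66}{781181}$ ($V = \frac{-303 + 237}{781181} = \left(-66\right) \frac{1}{781181} = - \frac{66}{781181} \approx -8.4487 \cdot 10^{-5}$)
$J{\left(X \right)} = -112$ ($J{\left(X \right)} = \left(-8\right) \left(-2\right) \left(\left(-1\right) 7\right) = 16 \left(-7\right) = -112$)
$\frac{J{\left(U \right)}}{V} = - \frac{112}{- \frac{66}{781181}} = \left(-112\right) \left(- \frac{781181}{66}\right) = \frac{43746136}{33}$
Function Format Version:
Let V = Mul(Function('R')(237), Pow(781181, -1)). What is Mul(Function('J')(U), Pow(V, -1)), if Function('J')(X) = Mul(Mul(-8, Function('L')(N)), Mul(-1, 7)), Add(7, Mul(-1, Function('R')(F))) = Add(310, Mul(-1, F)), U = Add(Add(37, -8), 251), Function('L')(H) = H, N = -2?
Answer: Rational(43746136, 33) ≈ 1.3256e+6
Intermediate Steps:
U = 280 (U = Add(29, 251) = 280)
Function('R')(F) = Add(-303, F) (Function('R')(F) = Add(7, Mul(-1, Add(310, Mul(-1, F)))) = Add(7, Add(-310, F)) = Add(-303, F))
V = Rational(-66, 781181) (V = Mul(Add(-303, 237), Pow(781181, -1)) = Mul(-66, Rational(1, 781181)) = Rational(-66, 781181) ≈ -8.4487e-5)
Function('J')(X) = -112 (Function('J')(X) = Mul(Mul(-8, -2), Mul(-1, 7)) = Mul(16, -7) = -112)
Mul(Function('J')(U), Pow(V, -1)) = Mul(-112, Pow(Rational(-66, 781181), -1)) = Mul(-112, Rational(-781181, 66)) = Rational(43746136, 33)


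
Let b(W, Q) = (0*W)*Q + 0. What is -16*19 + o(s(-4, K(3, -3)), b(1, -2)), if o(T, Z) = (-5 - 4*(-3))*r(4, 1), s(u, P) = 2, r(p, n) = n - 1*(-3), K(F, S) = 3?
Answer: -276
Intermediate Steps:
r(p, n) = 3 + n (r(p, n) = n + 3 = 3 + n)
b(W, Q) = 0 (b(W, Q) = 0*Q + 0 = 0 + 0 = 0)
o(T, Z) = 28 (o(T, Z) = (-5 - 4*(-3))*(3 + 1) = (-5 + 12)*4 = 7*4 = 28)
-16*19 + o(s(-4, K(3, -3)), b(1, -2)) = -16*19 + 28 = -304 + 28 = -276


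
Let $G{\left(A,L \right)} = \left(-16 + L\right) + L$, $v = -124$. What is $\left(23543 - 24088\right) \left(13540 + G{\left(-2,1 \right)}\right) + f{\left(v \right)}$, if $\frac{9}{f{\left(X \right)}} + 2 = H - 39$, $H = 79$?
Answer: $- \frac{280123451}{38} \approx -7.3717 \cdot 10^{6}$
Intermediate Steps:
$G{\left(A,L \right)} = -16 + 2 L$
$f{\left(X \right)} = \frac{9}{38}$ ($f{\left(X \right)} = \frac{9}{-2 + \left(79 - 39\right)} = \frac{9}{-2 + 40} = \frac{9}{38}$)
$\left(23543 - 24088\right) \left(13540 + G{\left(-2,1 \right)}\right) + f{\left(v \right)} = \left(23543 - 24088\right) \left(13540 + \left(-16 + 2 \cdot 1\right)\right) + \frac{9}{38} = - 545 \left(13540 + \left(-16 + 2\right)\right) + \frac{9}{38} = - 545 \left(13540 - 14\right) + \frac{9}{38} = \left(-545\right) 13526 + \frac{9}{38} = -7371670 + \frac{9}{38} = - \frac{280123451}{38}$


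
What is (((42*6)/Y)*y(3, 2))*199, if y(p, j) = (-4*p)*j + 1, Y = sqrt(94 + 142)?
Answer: -576702*sqrt(59)/59 ≈ -75080.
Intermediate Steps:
Y = 2*sqrt(59) (Y = sqrt(236) = 2*sqrt(59) ≈ 15.362)
y(p, j) = 1 - 4*j*p (y(p, j) = -4*j*p + 1 = 1 - 4*j*p)
(((42*6)/Y)*y(3, 2))*199 = (((42*6)/((2*sqrt(59))))*(1 - 4*2*3))*199 = ((252*(sqrt(59)/118))*(1 - 24))*199 = ((126*sqrt(59)/59)*(-23))*199 = -2898*sqrt(59)/59*199 = -576702*sqrt(59)/59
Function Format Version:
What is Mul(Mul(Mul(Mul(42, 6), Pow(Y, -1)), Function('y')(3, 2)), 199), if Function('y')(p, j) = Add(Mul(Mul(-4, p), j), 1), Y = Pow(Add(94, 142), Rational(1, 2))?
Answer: Mul(Rational(-576702, 59), Pow(59, Rational(1, 2))) ≈ -75080.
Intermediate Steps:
Y = Mul(2, Pow(59, Rational(1, 2))) (Y = Pow(236, Rational(1, 2)) = Mul(2, Pow(59, Rational(1, 2))) ≈ 15.362)
Function('y')(p, j) = Add(1, Mul(-4, j, p)) (Function('y')(p, j) = Add(Mul(-4, j, p), 1) = Add(1, Mul(-4, j, p)))
Mul(Mul(Mul(Mul(42, 6), Pow(Y, -1)), Function('y')(3, 2)), 199) = Mul(Mul(Mul(Mul(42, 6), Pow(Mul(2, Pow(59, Rational(1, 2))), -1)), Add(1, Mul(-4, 2, 3))), 199) = Mul(Mul(Mul(252, Mul(Rational(1, 118), Pow(59, Rational(1, 2)))), Add(1, -24)), 199) = Mul(Mul(Mul(Rational(126, 59), Pow(59, Rational(1, 2))), -23), 199) = Mul(Mul(Rational(-2898, 59), Pow(59, Rational(1, 2))), 199) = Mul(Rational(-576702, 59), Pow(59, Rational(1, 2)))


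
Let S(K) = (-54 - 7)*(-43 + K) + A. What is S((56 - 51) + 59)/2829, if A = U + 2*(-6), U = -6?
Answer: -433/943 ≈ -0.45917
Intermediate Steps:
A = -18 (A = -6 + 2*(-6) = -6 - 12 = -18)
S(K) = 2605 - 61*K (S(K) = (-54 - 7)*(-43 + K) - 18 = -61*(-43 + K) - 18 = (2623 - 61*K) - 18 = 2605 - 61*K)
S((56 - 51) + 59)/2829 = (2605 - 61*((56 - 51) + 59))/2829 = (2605 - 61*(5 + 59))*(1/2829) = (2605 - 61*64)*(1/2829) = (2605 - 3904)*(1/2829) = -1299*1/2829 = -433/943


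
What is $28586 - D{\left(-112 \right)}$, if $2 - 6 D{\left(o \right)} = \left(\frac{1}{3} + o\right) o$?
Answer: $\frac{276031}{9} \approx 30670.0$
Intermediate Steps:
$D{\left(o \right)} = \frac{1}{3} - \frac{o \left(\frac{1}{3} + o\right)}{6}$ ($D{\left(o \right)} = \frac{1}{3} - \frac{\left(\frac{1}{3} + o\right) o}{6} = \frac{1}{3} - \frac{o \left(\frac{1}{3} + o\right)}{6}$)
$28586 - D{\left(-112 \right)} = 28586 - \left(\frac{1}{3} - \frac{\left(-112\right)^{2}}{6} - - \frac{56}{9}\right) = 28586 - \left(\frac{1}{3} - \frac{6272}{3} + \frac{56}{9}\right) = 28586 - - \frac{18757}{9} = 28586 + \frac{18757}{9} = \frac{276031}{9}$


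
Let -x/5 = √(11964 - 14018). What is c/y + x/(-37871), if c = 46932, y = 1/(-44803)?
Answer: -2102694396 + 5*I*√2054/37871 ≈ -2.1027e+9 + 0.0059836*I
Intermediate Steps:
x = -5*I*√2054 (x = -5*√(11964 - 14018) = -5*I*√2054 ≈ -226.61*I)
y = -1/44803 ≈ -2.2320e-5
c/y + x/(-37871) = 46932/(-1/44803) - 5*I*√2054/(-37871) = 46932*(-44803) - 5*I*√2054*(-1/37871) = -2102694396 + 5*I*√2054/37871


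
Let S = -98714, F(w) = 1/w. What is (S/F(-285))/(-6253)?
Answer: -28133490/6253 ≈ -4499.2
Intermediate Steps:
(S/F(-285))/(-6253) = -98714/(1/(-285))/(-6253) = -98714/(-1/285)*(-1/6253) = -98714*(-285)*(-1/6253) = 28133490*(-1/6253) = -28133490/6253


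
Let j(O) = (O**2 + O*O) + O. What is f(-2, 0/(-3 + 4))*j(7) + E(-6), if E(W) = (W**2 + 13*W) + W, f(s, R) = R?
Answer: -48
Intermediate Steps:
j(O) = O + 2*O**2 (j(O) = (O**2 + O**2) + O = 2*O**2 + O = O + 2*O**2)
E(W) = W**2 + 14*W
f(-2, 0/(-3 + 4))*j(7) + E(-6) = (0/(-3 + 4))*(7*(1 + 2*7)) - 6*(14 - 6) = (0/1)*(7*(1 + 14)) - 6*8 = (0*1)*(7*15) - 48 = 0*105 - 48 = 0 - 48 = -48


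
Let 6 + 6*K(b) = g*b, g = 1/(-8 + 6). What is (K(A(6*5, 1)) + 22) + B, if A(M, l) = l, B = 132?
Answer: 1835/12 ≈ 152.92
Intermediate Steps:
g = -1/2 (g = 1/(-2) = -1/2 ≈ -0.50000)
K(b) = -1 - b/12 (K(b) = -1 + (-b/2)/6 = -1 - b/12)
(K(A(6*5, 1)) + 22) + B = ((-1 - 1/12*1) + 22) + 132 = ((-1 - 1/12) + 22) + 132 = (-13/12 + 22) + 132 = 251/12 + 132 = 1835/12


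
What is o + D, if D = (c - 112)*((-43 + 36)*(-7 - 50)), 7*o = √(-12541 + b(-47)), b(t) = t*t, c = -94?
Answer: -82194 + 6*I*√287/7 ≈ -82194.0 + 14.521*I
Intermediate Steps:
b(t) = t²
o = 6*I*√287/7 (o = √(-12541 + (-47)²)/7 = √(-12541 + 2209)/7 = √(-10332)/7 = (6*I*√287)/7 = 6*I*√287/7 ≈ 14.521*I)
D = -82194 (D = (-94 - 112)*((-43 + 36)*(-7 - 50)) = -(-1442)*(-57) = -206*399 = -82194)
o + D = 6*I*√287/7 - 82194 = -82194 + 6*I*√287/7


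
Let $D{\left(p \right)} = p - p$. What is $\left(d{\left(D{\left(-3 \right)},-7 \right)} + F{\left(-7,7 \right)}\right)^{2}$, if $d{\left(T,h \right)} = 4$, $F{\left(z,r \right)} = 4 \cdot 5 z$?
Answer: $18496$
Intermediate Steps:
$D{\left(p \right)} = 0$
$F{\left(z,r \right)} = 20 z$
$\left(d{\left(D{\left(-3 \right)},-7 \right)} + F{\left(-7,7 \right)}\right)^{2} = \left(4 + 20 \left(-7\right)\right)^{2} = \left(4 - 140\right)^{2} = \left(-136\right)^{2} = 18496$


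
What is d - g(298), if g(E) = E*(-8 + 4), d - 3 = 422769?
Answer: 423964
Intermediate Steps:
d = 422772 (d = 3 + 422769 = 422772)
g(E) = -4*E (g(E) = E*(-4) = -4*E)
d - g(298) = 422772 - (-4)*298 = 422772 - 1*(-1192) = 422772 + 1192 = 423964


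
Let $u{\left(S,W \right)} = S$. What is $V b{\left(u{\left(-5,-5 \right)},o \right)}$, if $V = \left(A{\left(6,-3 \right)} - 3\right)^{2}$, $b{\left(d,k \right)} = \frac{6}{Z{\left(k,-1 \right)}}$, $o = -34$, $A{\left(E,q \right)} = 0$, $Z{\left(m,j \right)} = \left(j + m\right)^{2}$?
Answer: $\frac{54}{1225} \approx 0.044082$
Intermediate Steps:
$b{\left(d,k \right)} = \frac{6}{\left(-1 + k\right)^{2}}$
$V = 9$ ($V = \left(0 - 3\right)^{2} = \left(-3\right)^{2} = 9$)
$V b{\left(u{\left(-5,-5 \right)},o \right)} = 9 \frac{6}{\left(-1 - 34\right)^{2}} = 9 \cdot \frac{6}{1225} = \frac{54}{1225}$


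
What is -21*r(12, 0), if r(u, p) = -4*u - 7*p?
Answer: 1008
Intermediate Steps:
r(u, p) = -7*p - 4*u
-21*r(12, 0) = -21*(-7*0 - 4*12) = -21*(0 - 48) = -21*(-48) = 1008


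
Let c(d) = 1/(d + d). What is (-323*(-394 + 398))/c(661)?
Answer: -1708024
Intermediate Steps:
c(d) = 1/(2*d)
(-323*(-394 + 398))/c(661) = (-323*(-394 + 398))/(((½)/661)) = (-323*4)/(((½)*(1/661))) = -1292/1/1322 = -1292*1322 = -1708024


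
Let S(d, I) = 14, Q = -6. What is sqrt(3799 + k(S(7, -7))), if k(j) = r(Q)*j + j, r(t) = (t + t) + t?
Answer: sqrt(3561) ≈ 59.674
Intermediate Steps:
r(t) = 3*t (r(t) = 2*t + t = 3*t)
k(j) = -17*j (k(j) = (3*(-6))*j + j = -18*j + j = -17*j)
sqrt(3799 + k(S(7, -7))) = sqrt(3799 - 17*14) = sqrt(3799 - 238) = sqrt(3561)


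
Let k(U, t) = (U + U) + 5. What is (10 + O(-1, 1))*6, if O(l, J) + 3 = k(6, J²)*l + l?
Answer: -66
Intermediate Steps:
k(U, t) = 5 + 2*U (k(U, t) = 2*U + 5 = 5 + 2*U)
O(l, J) = -3 + 18*l (O(l, J) = -3 + ((5 + 2*6)*l + l) = -3 + ((5 + 12)*l + l) = -3 + (17*l + l) = -3 + 18*l)
(10 + O(-1, 1))*6 = (10 + (-3 + 18*(-1)))*6 = (10 + (-3 - 18))*6 = (10 - 21)*6 = -11*6 = -66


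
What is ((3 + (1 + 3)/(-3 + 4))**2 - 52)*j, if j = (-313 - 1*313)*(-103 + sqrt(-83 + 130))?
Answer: -193434 + 1878*sqrt(47) ≈ -1.8056e+5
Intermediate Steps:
j = 64478 - 626*sqrt(47) (j = (-313 - 313)*(-103 + sqrt(47)) = -626*(-103 + sqrt(47)) = 64478 - 626*sqrt(47) ≈ 60186.)
((3 + (1 + 3)/(-3 + 4))**2 - 52)*j = ((3 + (1 + 3)/(-3 + 4))**2 - 52)*(64478 - 626*sqrt(47)) = ((3 + 4/1)**2 - 52)*(64478 - 626*sqrt(47)) = ((3 + 4*1)**2 - 52)*(64478 - 626*sqrt(47)) = ((3 + 4)**2 - 52)*(64478 - 626*sqrt(47)) = (7**2 - 52)*(64478 - 626*sqrt(47)) = (49 - 52)*(64478 - 626*sqrt(47)) = -3*(64478 - 626*sqrt(47)) = -193434 + 1878*sqrt(47)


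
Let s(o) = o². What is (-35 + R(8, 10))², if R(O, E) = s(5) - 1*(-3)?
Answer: 49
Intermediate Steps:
R(O, E) = 28 (R(O, E) = 5² - 1*(-3) = 25 + 3 = 28)
(-35 + R(8, 10))² = (-35 + 28)² = (-7)² = 49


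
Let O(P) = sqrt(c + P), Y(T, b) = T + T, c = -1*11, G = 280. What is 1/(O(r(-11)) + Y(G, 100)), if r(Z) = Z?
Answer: 280/156811 - I*sqrt(22)/313622 ≈ 0.0017856 - 1.4956e-5*I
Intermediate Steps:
c = -11
Y(T, b) = 2*T
O(P) = sqrt(-11 + P)
1/(O(r(-11)) + Y(G, 100)) = 1/(sqrt(-11 - 11) + 2*280) = 1/(sqrt(-22) + 560) = 1/(I*sqrt(22) + 560) = 1/(560 + I*sqrt(22))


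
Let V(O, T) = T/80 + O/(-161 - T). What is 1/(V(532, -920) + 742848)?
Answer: 1518/1127626871 ≈ 1.3462e-6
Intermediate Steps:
V(O, T) = T/80 + O/(-161 - T) (V(O, T) = T*(1/80) + O/(-161 - T) = T/80 + O/(-161 - T))
1/(V(532, -920) + 742848) = 1/(((-920)**2 - 80*532 + 161*(-920))/(80*(161 - 920)) + 742848) = 1/((1/80)*(846400 - 42560 - 148120)/(-759) + 742848) = 1/((1/80)*(-1/759)*655720 + 742848) = 1/(-16393/1518 + 742848) = 1/(1127626871/1518) = 1518/1127626871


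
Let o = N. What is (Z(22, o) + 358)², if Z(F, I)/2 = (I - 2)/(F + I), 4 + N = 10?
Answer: 6290064/49 ≈ 1.2837e+5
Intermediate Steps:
N = 6 (N = -4 + 10 = 6)
o = 6
Z(F, I) = 2*(-2 + I)/(F + I) (Z(F, I) = 2*((I - 2)/(F + I)) = 2*((-2 + I)/(F + I)) = 2*(-2 + I)/(F + I))
(Z(22, o) + 358)² = (2*(-2 + 6)/(22 + 6) + 358)² = (2*4/28 + 358)² = (2*(1/28)*4 + 358)² = (2/7 + 358)² = (2508/7)² = 6290064/49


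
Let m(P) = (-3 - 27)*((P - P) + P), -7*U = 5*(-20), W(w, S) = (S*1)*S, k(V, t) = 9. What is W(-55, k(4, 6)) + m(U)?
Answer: -2433/7 ≈ -347.57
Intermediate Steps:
W(w, S) = S² (W(w, S) = S*S = S²)
U = 100/7 (U = -5*(-20)/7 = -⅐*(-100) = 100/7 ≈ 14.286)
m(P) = -30*P (m(P) = -30*(0 + P) = -30*P)
W(-55, k(4, 6)) + m(U) = 9² - 30*100/7 = 81 - 3000/7 = -2433/7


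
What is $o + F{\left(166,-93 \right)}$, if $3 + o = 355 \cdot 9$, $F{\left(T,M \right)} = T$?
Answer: $3358$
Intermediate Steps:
$o = 3192$ ($o = -3 + 355 \cdot 9 = -3 + 3195 = 3192$)
$o + F{\left(166,-93 \right)} = 3192 + 166 = 3358$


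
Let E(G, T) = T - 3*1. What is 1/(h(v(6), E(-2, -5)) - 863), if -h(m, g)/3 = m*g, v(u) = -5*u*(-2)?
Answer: 1/577 ≈ 0.0017331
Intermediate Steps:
E(G, T) = -3 + T (E(G, T) = T - 3 = -3 + T)
v(u) = 10*u
h(m, g) = -3*g*m (h(m, g) = -3*m*g = -3*g*m)
1/(h(v(6), E(-2, -5)) - 863) = 1/(-3*(-3 - 5)*10*6 - 863) = 1/(-3*(-8)*60 - 863) = 1/(1440 - 863) = 1/577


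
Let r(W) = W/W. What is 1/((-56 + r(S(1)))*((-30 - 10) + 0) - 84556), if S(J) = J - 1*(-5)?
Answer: -1/82356 ≈ -1.2142e-5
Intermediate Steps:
S(J) = 5 + J (S(J) = J + 5 = 5 + J)
r(W) = 1
1/((-56 + r(S(1)))*((-30 - 10) + 0) - 84556) = 1/((-56 + 1)*((-30 - 10) + 0) - 84556) = 1/(-55*(-40 + 0) - 84556) = 1/(-55*(-40) - 84556) = 1/(2200 - 84556) = 1/(-82356) = -1/82356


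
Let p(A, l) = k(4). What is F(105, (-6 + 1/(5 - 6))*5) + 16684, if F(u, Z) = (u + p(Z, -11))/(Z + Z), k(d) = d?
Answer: 1167771/70 ≈ 16682.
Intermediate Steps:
p(A, l) = 4
F(u, Z) = (4 + u)/(2*Z) (F(u, Z) = (u + 4)/(Z + Z) = (4 + u)/((2*Z)) = (4 + u)*(1/(2*Z)) = (4 + u)/(2*Z))
F(105, (-6 + 1/(5 - 6))*5) + 16684 = (4 + 105)/(2*(((-6 + 1/(5 - 6))*5))) + 16684 = (½)*109/((-6 + 1/(-1))*5) + 16684 = (½)*109/((-6 - 1)*5) + 16684 = (½)*109/(-7*5) + 16684 = (½)*109/(-35) + 16684 = (½)*(-1/35)*109 + 16684 = -109/70 + 16684 = 1167771/70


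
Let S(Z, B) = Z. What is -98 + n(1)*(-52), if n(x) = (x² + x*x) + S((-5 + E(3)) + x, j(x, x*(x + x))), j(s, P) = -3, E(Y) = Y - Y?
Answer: 6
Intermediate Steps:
E(Y) = 0
n(x) = -5 + x + 2*x² (n(x) = (x² + x*x) + ((-5 + 0) + x) = (x² + x²) + (-5 + x) = 2*x² + (-5 + x) = -5 + x + 2*x²)
-98 + n(1)*(-52) = -98 + (-5 + 1 + 2*1²)*(-52) = -98 + (-5 + 1 + 2*1)*(-52) = -98 + (-5 + 1 + 2)*(-52) = -98 - 2*(-52) = -98 + 104 = 6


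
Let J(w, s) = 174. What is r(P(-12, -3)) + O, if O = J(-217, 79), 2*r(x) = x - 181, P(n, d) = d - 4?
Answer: 80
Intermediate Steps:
P(n, d) = -4 + d
r(x) = -181/2 + x/2 (r(x) = (x - 181)/2 = (-181 + x)/2 = -181/2 + x/2)
O = 174
r(P(-12, -3)) + O = (-181/2 + (-4 - 3)/2) + 174 = (-181/2 + (1/2)*(-7)) + 174 = (-181/2 - 7/2) + 174 = -94 + 174 = 80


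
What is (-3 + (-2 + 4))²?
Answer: 1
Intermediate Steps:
(-3 + (-2 + 4))² = (-3 + 2)² = (-1)² = 1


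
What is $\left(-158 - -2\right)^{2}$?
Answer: $24336$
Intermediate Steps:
$\left(-158 - -2\right)^{2} = \left(-158 + 2\right)^{2} = \left(-156\right)^{2} = 24336$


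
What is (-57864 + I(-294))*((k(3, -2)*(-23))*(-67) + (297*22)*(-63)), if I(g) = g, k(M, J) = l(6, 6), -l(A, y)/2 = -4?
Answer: 23223303612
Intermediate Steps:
l(A, y) = 8 (l(A, y) = -2*(-4) = 8)
k(M, J) = 8
(-57864 + I(-294))*((k(3, -2)*(-23))*(-67) + (297*22)*(-63)) = (-57864 - 294)*((8*(-23))*(-67) + (297*22)*(-63)) = -58158*(-184*(-67) + 6534*(-63)) = -58158*(12328 - 411642) = -58158*(-399314) = 23223303612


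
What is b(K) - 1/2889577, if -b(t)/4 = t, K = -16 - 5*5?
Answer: 473890627/2889577 ≈ 164.00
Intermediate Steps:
K = -41 (K = -16 - 25 = -41)
b(t) = -4*t
b(K) - 1/2889577 = -4*(-41) - 1/2889577 = 164 - 1*1/2889577 = 164 - 1/2889577 = 473890627/2889577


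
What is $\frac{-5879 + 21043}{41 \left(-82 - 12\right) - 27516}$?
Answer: $- \frac{7582}{15685} \approx -0.48339$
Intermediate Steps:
$\frac{-5879 + 21043}{41 \left(-82 - 12\right) - 27516} = \frac{15164}{41 \left(-94\right) - 27516} = \frac{15164}{-3854 - 27516} = \frac{15164}{-31370} = 15164 \left(- \frac{1}{31370}\right) = - \frac{7582}{15685}$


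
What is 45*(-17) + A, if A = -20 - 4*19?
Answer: -861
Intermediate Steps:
A = -96 (A = -20 - 76 = -96)
45*(-17) + A = 45*(-17) - 96 = -765 - 96 = -861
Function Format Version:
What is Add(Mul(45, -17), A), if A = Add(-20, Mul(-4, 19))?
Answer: -861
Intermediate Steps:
A = -96 (A = Add(-20, -76) = -96)
Add(Mul(45, -17), A) = Add(Mul(45, -17), -96) = Add(-765, -96) = -861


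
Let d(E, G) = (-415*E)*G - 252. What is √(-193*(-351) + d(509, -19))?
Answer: 2*√1020239 ≈ 2020.1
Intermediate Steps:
d(E, G) = -252 - 415*E*G (d(E, G) = -415*E*G - 252 = -252 - 415*E*G)
√(-193*(-351) + d(509, -19)) = √(-193*(-351) + (-252 - 415*509*(-19))) = √(67743 + (-252 + 4013465)) = √(67743 + 4013213) = √4080956 = 2*√1020239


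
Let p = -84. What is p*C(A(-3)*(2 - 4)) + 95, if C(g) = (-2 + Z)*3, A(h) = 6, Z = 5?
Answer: -661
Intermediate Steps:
C(g) = 9 (C(g) = (-2 + 5)*3 = 3*3 = 9)
p*C(A(-3)*(2 - 4)) + 95 = -84*9 + 95 = -756 + 95 = -661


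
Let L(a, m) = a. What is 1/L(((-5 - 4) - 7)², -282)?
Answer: 1/256 ≈ 0.0039063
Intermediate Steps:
1/L(((-5 - 4) - 7)², -282) = 1/(((-5 - 4) - 7)²) = 1/((-9 - 7)²) = 1/((-16)²) = 1/256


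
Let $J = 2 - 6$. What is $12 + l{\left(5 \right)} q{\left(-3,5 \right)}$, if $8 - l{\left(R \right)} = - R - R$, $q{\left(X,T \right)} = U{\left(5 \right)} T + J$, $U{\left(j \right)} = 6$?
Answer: $480$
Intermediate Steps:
$J = -4$
$q{\left(X,T \right)} = -4 + 6 T$ ($q{\left(X,T \right)} = 6 T - 4 = -4 + 6 T$)
$l{\left(R \right)} = 8 + 2 R$ ($l{\left(R \right)} = 8 - \left(- R - R\right) = 8 - - 2 R = 8 + 2 R$)
$12 + l{\left(5 \right)} q{\left(-3,5 \right)} = 12 + \left(8 + 2 \cdot 5\right) \left(-4 + 6 \cdot 5\right) = 12 + \left(8 + 10\right) \left(-4 + 30\right) = 12 + 18 \cdot 26 = 12 + 468 = 480$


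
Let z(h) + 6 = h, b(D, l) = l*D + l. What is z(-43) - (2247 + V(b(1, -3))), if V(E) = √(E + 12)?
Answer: -2296 - √6 ≈ -2298.4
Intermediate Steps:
b(D, l) = l + D*l (b(D, l) = D*l + l = l + D*l)
z(h) = -6 + h
V(E) = √(12 + E)
z(-43) - (2247 + V(b(1, -3))) = (-6 - 43) - (2247 + √(12 - 3*(1 + 1))) = -49 - (2247 + √(12 - 3*2)) = -49 - (2247 + √(12 - 6)) = -49 - (2247 + √6) = -49 + (-2247 - √6) = -2296 - √6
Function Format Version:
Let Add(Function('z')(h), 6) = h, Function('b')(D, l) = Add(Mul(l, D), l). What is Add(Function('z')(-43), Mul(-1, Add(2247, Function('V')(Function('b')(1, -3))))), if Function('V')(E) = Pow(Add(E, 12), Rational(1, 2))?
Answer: Add(-2296, Mul(-1, Pow(6, Rational(1, 2)))) ≈ -2298.4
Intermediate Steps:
Function('b')(D, l) = Add(l, Mul(D, l)) (Function('b')(D, l) = Add(Mul(D, l), l) = Add(l, Mul(D, l)))
Function('z')(h) = Add(-6, h)
Function('V')(E) = Pow(Add(12, E), Rational(1, 2))
Add(Function('z')(-43), Mul(-1, Add(2247, Function('V')(Function('b')(1, -3))))) = Add(Add(-6, -43), Mul(-1, Add(2247, Pow(Add(12, Mul(-3, Add(1, 1))), Rational(1, 2))))) = Add(-49, Mul(-1, Add(2247, Pow(Add(12, Mul(-3, 2)), Rational(1, 2))))) = Add(-49, Mul(-1, Add(2247, Pow(Add(12, -6), Rational(1, 2))))) = Add(-49, Mul(-1, Add(2247, Pow(6, Rational(1, 2))))) = Add(-49, Add(-2247, Mul(-1, Pow(6, Rational(1, 2))))) = Add(-2296, Mul(-1, Pow(6, Rational(1, 2))))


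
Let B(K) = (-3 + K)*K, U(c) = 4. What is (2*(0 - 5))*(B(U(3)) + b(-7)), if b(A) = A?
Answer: 30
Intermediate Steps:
B(K) = K*(-3 + K)
(2*(0 - 5))*(B(U(3)) + b(-7)) = (2*(0 - 5))*(4*(-3 + 4) - 7) = (2*(-5))*(4*1 - 7) = -10*(4 - 7) = -10*(-3) = 30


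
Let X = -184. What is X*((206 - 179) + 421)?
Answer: -82432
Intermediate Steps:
X*((206 - 179) + 421) = -184*((206 - 179) + 421) = -184*(27 + 421) = -184*448 = -82432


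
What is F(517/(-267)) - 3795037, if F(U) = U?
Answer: -1013275396/267 ≈ -3.7950e+6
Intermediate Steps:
F(517/(-267)) - 3795037 = 517/(-267) - 3795037 = 517*(-1/267) - 3795037 = -517/267 - 3795037 = -1013275396/267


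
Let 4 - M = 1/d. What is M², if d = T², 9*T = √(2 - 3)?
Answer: 7225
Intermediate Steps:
T = I/9 (T = √(2 - 3)/9 = √(-1)/9 = I/9 ≈ 0.11111*I)
d = -1/81 (d = (I/9)² = -1/81 ≈ -0.012346)
M = 85 (M = 4 - 1/(-1/81) = 4 - 1*(-81) = 4 + 81 = 85)
M² = 85² = 7225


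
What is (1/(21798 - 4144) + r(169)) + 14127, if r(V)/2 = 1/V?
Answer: 3242177483/229502 ≈ 14127.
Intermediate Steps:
r(V) = 2/V
(1/(21798 - 4144) + r(169)) + 14127 = (1/(21798 - 4144) + 2/169) + 14127 = (1/17654 + 2*(1/169)) + 14127 = (1/17654 + 2/169) + 14127 = 2729/229502 + 14127 = 3242177483/229502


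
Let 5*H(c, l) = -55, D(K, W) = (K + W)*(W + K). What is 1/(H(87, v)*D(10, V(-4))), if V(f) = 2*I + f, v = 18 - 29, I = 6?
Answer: -1/3564 ≈ -0.00028058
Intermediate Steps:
v = -11
V(f) = 12 + f (V(f) = 2*6 + f = 12 + f)
D(K, W) = (K + W)**2 (D(K, W) = (K + W)*(K + W) = (K + W)**2)
H(c, l) = -11 (H(c, l) = (1/5)*(-55) = -11)
1/(H(87, v)*D(10, V(-4))) = 1/(-11*(10 + (12 - 4))**2) = 1/(-11*(10 + 8)**2) = 1/(-11*18**2) = 1/(-11*324) = 1/(-3564) = -1/3564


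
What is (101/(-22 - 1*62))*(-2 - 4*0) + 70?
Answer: 3041/42 ≈ 72.405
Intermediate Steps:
(101/(-22 - 1*62))*(-2 - 4*0) + 70 = (101/(-22 - 62))*(-2 + 0) + 70 = (101/(-84))*(-2) + 70 = (101*(-1/84))*(-2) + 70 = -101/84*(-2) + 70 = 101/42 + 70 = 3041/42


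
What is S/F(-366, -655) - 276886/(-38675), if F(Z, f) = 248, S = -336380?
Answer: -3235207193/2397850 ≈ -1349.2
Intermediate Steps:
S/F(-366, -655) - 276886/(-38675) = -336380/248 - 276886/(-38675) = -336380*1/248 - 276886*(-1/38675) = -84095/62 + 276886/38675 = -3235207193/2397850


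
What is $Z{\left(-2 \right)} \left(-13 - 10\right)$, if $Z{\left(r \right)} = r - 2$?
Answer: $92$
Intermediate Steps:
$Z{\left(r \right)} = -2 + r$ ($Z{\left(r \right)} = r - 2 = -2 + r$)
$Z{\left(-2 \right)} \left(-13 - 10\right) = \left(-2 - 2\right) \left(-13 - 10\right) = \left(-4\right) \left(-23\right) = 92$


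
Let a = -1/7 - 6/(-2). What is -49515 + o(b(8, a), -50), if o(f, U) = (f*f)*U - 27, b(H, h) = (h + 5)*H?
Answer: -12107558/49 ≈ -2.4709e+5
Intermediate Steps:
a = 20/7 (a = -1*⅐ - 6*(-½) = -⅐ + 3 = 20/7 ≈ 2.8571)
b(H, h) = H*(5 + h) (b(H, h) = (5 + h)*H = H*(5 + h))
o(f, U) = -27 + U*f² (o(f, U) = f²*U - 27 = U*f² - 27 = -27 + U*f²)
-49515 + o(b(8, a), -50) = -49515 + (-27 - 50*64*(5 + 20/7)²) = -49515 + (-27 - 50*(8*(55/7))²) = -49515 + (-27 - 50*(440/7)²) = -49515 + (-27 - 50*193600/49) = -49515 + (-27 - 9680000/49) = -49515 - 9681323/49 = -12107558/49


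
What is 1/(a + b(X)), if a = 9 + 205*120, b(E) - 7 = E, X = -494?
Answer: 1/24122 ≈ 4.1456e-5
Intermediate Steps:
b(E) = 7 + E
a = 24609 (a = 9 + 24600 = 24609)
1/(a + b(X)) = 1/(24609 + (7 - 494)) = 1/(24609 - 487) = 1/24122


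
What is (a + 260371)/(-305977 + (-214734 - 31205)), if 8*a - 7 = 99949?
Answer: -545731/1103832 ≈ -0.49440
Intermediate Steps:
a = 24989/2 (a = 7/8 + (⅛)*99949 = 7/8 + 99949/8 = 24989/2 ≈ 12495.)
(a + 260371)/(-305977 + (-214734 - 31205)) = (24989/2 + 260371)/(-305977 + (-214734 - 31205)) = 545731/(2*(-305977 - 245939)) = (545731/2)/(-551916) = (545731/2)*(-1/551916) = -545731/1103832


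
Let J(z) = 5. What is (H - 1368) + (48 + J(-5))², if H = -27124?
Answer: -25683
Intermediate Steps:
(H - 1368) + (48 + J(-5))² = (-27124 - 1368) + (48 + 5)² = -28492 + 53² = -28492 + 2809 = -25683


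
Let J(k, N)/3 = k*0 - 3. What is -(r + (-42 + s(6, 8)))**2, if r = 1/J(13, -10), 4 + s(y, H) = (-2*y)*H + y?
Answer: -1500625/81 ≈ -18526.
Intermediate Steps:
J(k, N) = -9 (J(k, N) = 3*(k*0 - 3) = 3*(0 - 3) = 3*(-3) = -9)
s(y, H) = -4 + y - 2*H*y (s(y, H) = -4 + ((-2*y)*H + y) = -4 + (-2*H*y + y) = -4 + (y - 2*H*y) = -4 + y - 2*H*y)
r = -1/9 (r = 1/(-9) = -1/9 ≈ -0.11111)
-(r + (-42 + s(6, 8)))**2 = -(-1/9 + (-42 + (-4 + 6 - 2*8*6)))**2 = -(-1/9 + (-42 + (-4 + 6 - 96)))**2 = -(-1/9 + (-42 - 94))**2 = -(-1/9 - 136)**2 = -(-1225/9)**2 = -1*1500625/81 = -1500625/81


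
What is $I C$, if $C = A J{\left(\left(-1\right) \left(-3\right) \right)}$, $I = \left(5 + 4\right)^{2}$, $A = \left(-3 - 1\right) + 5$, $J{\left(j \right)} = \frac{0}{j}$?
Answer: $0$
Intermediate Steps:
$J{\left(j \right)} = 0$
$A = 1$ ($A = -4 + 5 = 1$)
$I = 81$ ($I = 9^{2} = 81$)
$C = 0$ ($C = 1 \cdot 0 = 0$)
$I C = 81 \cdot 0 = 0$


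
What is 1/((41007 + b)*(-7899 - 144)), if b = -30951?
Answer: -1/80880408 ≈ -1.2364e-8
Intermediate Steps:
1/((41007 + b)*(-7899 - 144)) = 1/((41007 - 30951)*(-7899 - 144)) = 1/(10056*(-8043)) = 1/(-80880408) = -1/80880408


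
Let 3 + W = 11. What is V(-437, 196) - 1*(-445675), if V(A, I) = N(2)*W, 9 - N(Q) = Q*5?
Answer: 445667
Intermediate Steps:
W = 8 (W = -3 + 11 = 8)
N(Q) = 9 - 5*Q (N(Q) = 9 - Q*5 = 9 - 5*Q)
V(A, I) = -8 (V(A, I) = (9 - 5*2)*8 = (9 - 10)*8 = -1*8 = -8)
V(-437, 196) - 1*(-445675) = -8 - 1*(-445675) = -8 + 445675 = 445667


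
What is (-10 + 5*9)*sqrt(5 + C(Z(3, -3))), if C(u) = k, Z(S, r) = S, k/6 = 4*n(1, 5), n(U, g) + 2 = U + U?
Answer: 35*sqrt(5) ≈ 78.262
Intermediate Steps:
n(U, g) = -2 + 2*U (n(U, g) = -2 + (U + U) = -2 + 2*U)
k = 0 (k = 6*(4*(-2 + 2*1)) = 6*(4*(-2 + 2)) = 6*(4*0) = 6*0 = 0)
C(u) = 0
(-10 + 5*9)*sqrt(5 + C(Z(3, -3))) = (-10 + 5*9)*sqrt(5 + 0) = (-10 + 45)*sqrt(5) = 35*sqrt(5)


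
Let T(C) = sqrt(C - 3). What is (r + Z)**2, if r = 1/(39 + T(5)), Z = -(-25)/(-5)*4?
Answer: 920576283/2307361 + 60682*sqrt(2)/2307361 ≈ 399.01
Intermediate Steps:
Z = -20 (Z = -(-25)*(-1)/5*4 = -5*1*4 = -5*4 = -20)
T(C) = sqrt(-3 + C)
r = 1/(39 + sqrt(2)) (r = 1/(39 + sqrt(-3 + 5)) = 1/(39 + sqrt(2)) ≈ 0.024744)
(r + Z)**2 = ((39/1519 - sqrt(2)/1519) - 20)**2 = (-30341/1519 - sqrt(2)/1519)**2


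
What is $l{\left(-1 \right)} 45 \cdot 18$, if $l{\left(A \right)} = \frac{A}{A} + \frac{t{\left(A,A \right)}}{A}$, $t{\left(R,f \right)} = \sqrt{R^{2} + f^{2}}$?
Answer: $810 - 810 \sqrt{2} \approx -335.51$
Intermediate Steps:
$l{\left(A \right)} = 1 + \frac{\sqrt{2} \sqrt{A^{2}}}{A}$ ($l{\left(A \right)} = \frac{A}{A} + \frac{\sqrt{A^{2} + A^{2}}}{A} = 1 + \frac{\sqrt{2 A^{2}}}{A} = 1 + \frac{\sqrt{2} \sqrt{A^{2}}}{A}$)
$l{\left(-1 \right)} 45 \cdot 18 = \frac{-1 + \sqrt{2} \sqrt{\left(-1\right)^{2}}}{-1} \cdot 45 \cdot 18 = - (-1 + \sqrt{2} \sqrt{1}) 45 \cdot 18 = - (-1 + \sqrt{2} \cdot 1) 45 \cdot 18 = - (-1 + \sqrt{2}) 45 \cdot 18 = \left(1 - \sqrt{2}\right) 45 \cdot 18 = \left(45 - 45 \sqrt{2}\right) 18 = 810 - 810 \sqrt{2}$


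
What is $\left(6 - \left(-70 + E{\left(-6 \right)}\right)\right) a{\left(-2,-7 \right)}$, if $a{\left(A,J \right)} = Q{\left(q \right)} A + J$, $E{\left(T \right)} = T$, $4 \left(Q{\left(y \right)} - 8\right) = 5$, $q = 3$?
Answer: $-2091$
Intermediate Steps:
$Q{\left(y \right)} = \frac{37}{4}$ ($Q{\left(y \right)} = 8 + \frac{1}{4} \cdot 5 = 8 + \frac{5}{4} = \frac{37}{4}$)
$a{\left(A,J \right)} = J + \frac{37 A}{4}$ ($a{\left(A,J \right)} = \frac{37 A}{4} + J = J + \frac{37 A}{4}$)
$\left(6 - \left(-70 + E{\left(-6 \right)}\right)\right) a{\left(-2,-7 \right)} = \left(6 + \left(70 - -6\right)\right) \left(-7 + \frac{37}{4} \left(-2\right)\right) = \left(6 + \left(70 + 6\right)\right) \left(-7 - \frac{37}{2}\right) = \left(6 + 76\right) \left(- \frac{51}{2}\right) = 82 \left(- \frac{51}{2}\right) = -2091$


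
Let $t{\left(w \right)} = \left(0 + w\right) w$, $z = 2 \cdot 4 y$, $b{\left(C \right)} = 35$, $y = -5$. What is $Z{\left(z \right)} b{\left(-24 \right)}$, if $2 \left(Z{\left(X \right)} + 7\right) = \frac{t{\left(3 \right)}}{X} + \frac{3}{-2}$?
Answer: $- \frac{4403}{16} \approx -275.19$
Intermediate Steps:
$z = -40$ ($z = 2 \cdot 4 \left(-5\right) = 8 \left(-5\right) = -40$)
$t{\left(w \right)} = w^{2}$ ($t{\left(w \right)} = w w = w^{2}$)
$Z{\left(X \right)} = - \frac{31}{4} + \frac{9}{2 X}$ ($Z{\left(X \right)} = -7 + \frac{\frac{3^{2}}{X} + \frac{3}{-2}}{2} = -7 + \frac{\frac{9}{X} + 3 \left(- \frac{1}{2}\right)}{2} = -7 + \frac{\frac{9}{X} - \frac{3}{2}}{2} = -7 + \frac{- \frac{3}{2} + \frac{9}{X}}{2} = -7 - \left(\frac{3}{4} - \frac{9}{2 X}\right) = - \frac{31}{4} + \frac{9}{2 X}$)
$Z{\left(z \right)} b{\left(-24 \right)} = \frac{18 - -1240}{4 \left(-40\right)} 35 = \frac{1}{4} \left(- \frac{1}{40}\right) \left(18 + 1240\right) 35 = \frac{1}{4} \left(- \frac{1}{40}\right) 1258 \cdot 35 = \left(- \frac{629}{80}\right) 35 = - \frac{4403}{16}$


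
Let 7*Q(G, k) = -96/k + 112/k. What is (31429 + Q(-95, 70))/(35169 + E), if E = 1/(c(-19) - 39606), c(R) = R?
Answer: 61023395525/68285009576 ≈ 0.89366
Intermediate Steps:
Q(G, k) = 16/(7*k) (Q(G, k) = (-96/k + 112/k)/7 = (16/k)/7 = 16/(7*k))
E = -1/39625 (E = 1/(-19 - 39606) = 1/(-39625) = -1/39625 ≈ -2.5237e-5)
(31429 + Q(-95, 70))/(35169 + E) = (31429 + (16/7)/70)/(35169 - 1/39625) = (31429 + (16/7)*(1/70))/(1393571624/39625) = (31429 + 8/245)*(39625/1393571624) = (7700113/245)*(39625/1393571624) = 61023395525/68285009576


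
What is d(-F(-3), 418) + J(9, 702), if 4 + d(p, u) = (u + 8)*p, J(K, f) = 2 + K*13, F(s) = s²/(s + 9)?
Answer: -524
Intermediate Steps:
F(s) = s²/(9 + s)
J(K, f) = 2 + 13*K
d(p, u) = -4 + p*(8 + u) (d(p, u) = -4 + (u + 8)*p = -4 + (8 + u)*p = -4 + p*(8 + u))
d(-F(-3), 418) + J(9, 702) = (-4 + 8*(-(-3)²/(9 - 3)) - (-3)²/(9 - 3)*418) + (2 + 13*9) = (-4 + 8*(-9/6) - 9/6*418) + (2 + 117) = (-4 + 8*(-9/6) - 9/6*418) + 119 = (-4 + 8*(-1*3/2) - 1*3/2*418) + 119 = (-4 + 8*(-3/2) - 3/2*418) + 119 = (-4 - 12 - 627) + 119 = -643 + 119 = -524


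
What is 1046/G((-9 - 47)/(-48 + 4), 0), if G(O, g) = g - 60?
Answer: -523/30 ≈ -17.433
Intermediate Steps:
G(O, g) = -60 + g
1046/G((-9 - 47)/(-48 + 4), 0) = 1046/(-60 + 0) = 1046/(-60) = 1046*(-1/60) = -523/30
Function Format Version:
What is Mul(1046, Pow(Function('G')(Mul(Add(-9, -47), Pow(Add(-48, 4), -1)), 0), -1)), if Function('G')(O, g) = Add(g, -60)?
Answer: Rational(-523, 30) ≈ -17.433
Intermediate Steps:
Function('G')(O, g) = Add(-60, g)
Mul(1046, Pow(Function('G')(Mul(Add(-9, -47), Pow(Add(-48, 4), -1)), 0), -1)) = Mul(1046, Pow(Add(-60, 0), -1)) = Mul(1046, Pow(-60, -1)) = Mul(1046, Rational(-1, 60)) = Rational(-523, 30)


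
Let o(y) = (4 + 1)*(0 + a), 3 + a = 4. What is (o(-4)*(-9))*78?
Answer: -3510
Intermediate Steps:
a = 1 (a = -3 + 4 = 1)
o(y) = 5 (o(y) = (4 + 1)*(0 + 1) = 5*1 = 5)
(o(-4)*(-9))*78 = (5*(-9))*78 = -45*78 = -3510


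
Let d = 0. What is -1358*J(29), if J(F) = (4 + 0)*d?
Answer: 0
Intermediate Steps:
J(F) = 0 (J(F) = (4 + 0)*0 = 4*0 = 0)
-1358*J(29) = -1358*0 = 0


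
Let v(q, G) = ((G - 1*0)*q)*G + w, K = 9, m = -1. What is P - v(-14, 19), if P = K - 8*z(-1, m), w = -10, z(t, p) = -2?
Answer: 5089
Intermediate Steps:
v(q, G) = -10 + q*G² (v(q, G) = ((G - 1*0)*q)*G - 10 = ((G + 0)*q)*G - 10 = (G*q)*G - 10 = q*G² - 10 = -10 + q*G²)
P = 25 (P = 9 - 8*(-2) = 9 + 16 = 25)
P - v(-14, 19) = 25 - (-10 - 14*19²) = 25 - (-10 - 14*361) = 25 - (-10 - 5054) = 25 - 1*(-5064) = 25 + 5064 = 5089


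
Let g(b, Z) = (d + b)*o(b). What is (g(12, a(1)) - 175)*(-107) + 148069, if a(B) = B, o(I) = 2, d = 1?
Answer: 164012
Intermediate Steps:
g(b, Z) = 2 + 2*b (g(b, Z) = (1 + b)*2 = 2 + 2*b)
(g(12, a(1)) - 175)*(-107) + 148069 = ((2 + 2*12) - 175)*(-107) + 148069 = ((2 + 24) - 175)*(-107) + 148069 = (26 - 175)*(-107) + 148069 = -149*(-107) + 148069 = 15943 + 148069 = 164012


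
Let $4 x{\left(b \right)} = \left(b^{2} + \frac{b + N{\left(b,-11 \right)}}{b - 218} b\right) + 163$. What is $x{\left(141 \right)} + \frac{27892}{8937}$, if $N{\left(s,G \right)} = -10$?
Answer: $\frac{13636773965}{2752596} \approx 4954.1$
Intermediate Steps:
$x{\left(b \right)} = \frac{163}{4} + \frac{b^{2}}{4} + \frac{b \left(-10 + b\right)}{4 \left(-218 + b\right)}$ ($x{\left(b \right)} = \frac{\left(b^{2} + \frac{b - 10}{b - 218} b\right) + 163}{4} = \frac{\left(b^{2} + \frac{-10 + b}{-218 + b} b\right) + 163}{4} = \frac{\left(b^{2} + \frac{b \left(-10 + b\right)}{-218 + b}\right) + 163}{4} = \frac{163 + b^{2} + \frac{b \left(-10 + b\right)}{-218 + b}}{4} = \frac{163}{4} + \frac{b^{2}}{4} + \frac{b \left(-10 + b\right)}{4 \left(-218 + b\right)}$)
$x{\left(141 \right)} + \frac{27892}{8937} = \frac{-35534 + 141^{3} - 217 \cdot 141^{2} + 153 \cdot 141}{4 \left(-218 + 141\right)} + \frac{27892}{8937} = \frac{-35534 + 2803221 - 4314177 + 21573}{4 \left(-77\right)} + 27892 \cdot \frac{1}{8937} = \frac{1}{4} \left(- \frac{1}{77}\right) \left(-35534 + 2803221 - 4314177 + 21573\right) + \frac{27892}{8937} = \frac{1}{4} \left(- \frac{1}{77}\right) \left(-1524917\right) + \frac{27892}{8937} = \frac{1524917}{308} + \frac{27892}{8937} = \frac{13636773965}{2752596}$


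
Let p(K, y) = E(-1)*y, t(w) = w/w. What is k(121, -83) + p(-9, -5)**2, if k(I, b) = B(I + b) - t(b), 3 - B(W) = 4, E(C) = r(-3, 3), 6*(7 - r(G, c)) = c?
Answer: 4217/4 ≈ 1054.3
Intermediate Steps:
r(G, c) = 7 - c/6
E(C) = 13/2 (E(C) = 7 - 1/6*3 = 7 - 1/2 = 13/2)
B(W) = -1 (B(W) = 3 - 1*4 = 3 - 4 = -1)
t(w) = 1
p(K, y) = 13*y/2
k(I, b) = -2 (k(I, b) = -1 - 1*1 = -1 - 1 = -2)
k(121, -83) + p(-9, -5)**2 = -2 + ((13/2)*(-5))**2 = -2 + (-65/2)**2 = -2 + 4225/4 = 4217/4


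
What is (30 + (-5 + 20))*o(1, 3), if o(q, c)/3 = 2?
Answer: 270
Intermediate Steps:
o(q, c) = 6 (o(q, c) = 3*2 = 6)
(30 + (-5 + 20))*o(1, 3) = (30 + (-5 + 20))*6 = (30 + 15)*6 = 45*6 = 270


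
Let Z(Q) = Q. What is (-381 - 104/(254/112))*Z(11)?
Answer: -596321/127 ≈ -4695.4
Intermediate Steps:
(-381 - 104/(254/112))*Z(11) = (-381 - 104/(254/112))*11 = (-381 - 104/(254*(1/112)))*11 = (-381 - 104/127/56)*11 = (-381 - 104*56/127)*11 = (-381 - 5824/127)*11 = -54211/127*11 = -596321/127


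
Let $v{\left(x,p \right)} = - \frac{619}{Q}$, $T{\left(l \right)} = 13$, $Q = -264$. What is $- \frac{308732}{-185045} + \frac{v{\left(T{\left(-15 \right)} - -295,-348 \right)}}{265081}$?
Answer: $\frac{1270918069879}{761747364840} \approx 1.6684$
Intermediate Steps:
$v{\left(x,p \right)} = \frac{619}{264}$ ($v{\left(x,p \right)} = - \frac{619}{-264} = \left(-619\right) \left(- \frac{1}{264}\right) = \frac{619}{264}$)
$- \frac{308732}{-185045} + \frac{v{\left(T{\left(-15 \right)} - -295,-348 \right)}}{265081} = - \frac{308732}{-185045} + \frac{619}{264 \cdot 265081} = \left(-308732\right) \left(- \frac{1}{185045}\right) + \frac{619}{264} \cdot \frac{1}{265081} = \frac{308732}{185045} + \frac{619}{69981384} = \frac{1270918069879}{761747364840}$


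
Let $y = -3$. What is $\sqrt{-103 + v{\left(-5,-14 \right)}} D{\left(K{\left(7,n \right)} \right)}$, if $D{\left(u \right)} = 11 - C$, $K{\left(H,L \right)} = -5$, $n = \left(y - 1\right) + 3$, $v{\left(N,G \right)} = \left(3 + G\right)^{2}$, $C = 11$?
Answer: $0$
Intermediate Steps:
$n = -1$ ($n = \left(-3 - 1\right) + 3 = -4 + 3 = -1$)
$D{\left(u \right)} = 0$ ($D{\left(u \right)} = 11 - 11 = 0$)
$\sqrt{-103 + v{\left(-5,-14 \right)}} D{\left(K{\left(7,n \right)} \right)} = \sqrt{-103 + \left(3 - 14\right)^{2}} \cdot 0 = \sqrt{-103 + \left(-11\right)^{2}} \cdot 0 = \sqrt{-103 + 121} \cdot 0 = \sqrt{18} \cdot 0 = 3 \sqrt{2} \cdot 0 = 0$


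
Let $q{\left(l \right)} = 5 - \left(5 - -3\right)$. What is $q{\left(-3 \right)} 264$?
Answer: $-792$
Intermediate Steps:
$q{\left(l \right)} = -3$ ($q{\left(l \right)} = 5 - \left(5 + 3\right) = 5 - 8 = -3$)
$q{\left(-3 \right)} 264 = \left(-3\right) 264 = -792$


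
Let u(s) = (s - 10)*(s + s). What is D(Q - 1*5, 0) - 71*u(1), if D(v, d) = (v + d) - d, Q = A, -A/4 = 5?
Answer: 1253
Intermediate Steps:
u(s) = 2*s*(-10 + s) (u(s) = (-10 + s)*(2*s) = 2*s*(-10 + s))
A = -20 (A = -4*5 = -20)
Q = -20
D(v, d) = v (D(v, d) = (d + v) - d = v)
D(Q - 1*5, 0) - 71*u(1) = (-20 - 1*5) - 142*(-10 + 1) = (-20 - 5) - 142*(-9) = -25 - 71*(-18) = -25 + 1278 = 1253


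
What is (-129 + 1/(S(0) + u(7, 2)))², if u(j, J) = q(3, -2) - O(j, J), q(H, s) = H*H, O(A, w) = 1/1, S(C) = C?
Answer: 1062961/64 ≈ 16609.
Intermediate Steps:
O(A, w) = 1
q(H, s) = H²
u(j, J) = 8 (u(j, J) = 3² - 1*1 = 9 - 1 = 8)
(-129 + 1/(S(0) + u(7, 2)))² = (-129 + 1/(0 + 8))² = (-129 + 1/8)² = (-129 + ⅛)² = (-1031/8)² = 1062961/64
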